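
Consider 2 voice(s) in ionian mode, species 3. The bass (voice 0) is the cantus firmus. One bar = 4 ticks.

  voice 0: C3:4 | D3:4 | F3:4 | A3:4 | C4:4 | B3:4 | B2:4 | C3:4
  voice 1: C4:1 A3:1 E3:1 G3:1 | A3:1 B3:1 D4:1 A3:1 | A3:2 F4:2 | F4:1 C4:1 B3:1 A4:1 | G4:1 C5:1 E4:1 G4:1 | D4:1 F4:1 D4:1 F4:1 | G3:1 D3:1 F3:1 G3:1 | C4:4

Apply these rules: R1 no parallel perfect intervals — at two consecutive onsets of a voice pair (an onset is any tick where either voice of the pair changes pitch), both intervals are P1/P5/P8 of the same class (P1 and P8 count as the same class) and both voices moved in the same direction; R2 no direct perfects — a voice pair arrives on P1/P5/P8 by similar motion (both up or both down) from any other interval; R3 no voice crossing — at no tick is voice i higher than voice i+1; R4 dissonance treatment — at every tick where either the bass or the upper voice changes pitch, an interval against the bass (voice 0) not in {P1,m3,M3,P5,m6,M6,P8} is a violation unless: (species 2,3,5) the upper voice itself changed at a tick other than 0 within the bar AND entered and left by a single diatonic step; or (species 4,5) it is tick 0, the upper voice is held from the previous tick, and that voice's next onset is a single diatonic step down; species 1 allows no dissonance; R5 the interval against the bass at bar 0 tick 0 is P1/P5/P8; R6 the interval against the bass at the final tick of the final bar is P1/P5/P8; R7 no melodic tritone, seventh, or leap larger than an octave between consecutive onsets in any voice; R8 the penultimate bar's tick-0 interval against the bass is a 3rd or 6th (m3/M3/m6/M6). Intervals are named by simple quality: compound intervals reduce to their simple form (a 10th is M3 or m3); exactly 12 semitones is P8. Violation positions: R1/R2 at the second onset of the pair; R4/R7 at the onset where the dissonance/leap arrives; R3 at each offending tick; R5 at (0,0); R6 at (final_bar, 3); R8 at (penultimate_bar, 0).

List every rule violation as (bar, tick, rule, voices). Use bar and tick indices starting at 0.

(1, 0, R1, (0, 1))
(3, 2, R4, (0, 1))
(3, 3, R7, (1,))
(5, 1, R4, (0, 1))
(5, 3, R4, (0, 1))
(6, 0, R7, (1,))
(6, 2, R4, (0, 1))
(7, 0, R2, (0, 1))

bar 0: v0=C3 v1=C4 downbeat P8
bar 1: v0=D3 v1=A3 downbeat P5
bar 2: v0=F3 v1=A3 downbeat M3
bar 3: v0=A3 v1=F4 downbeat m6
bar 4: v0=C4 v1=G4 downbeat P5
bar 5: v0=B3 v1=D4 downbeat m3
bar 6: v0=B2 v1=G3 downbeat m6
bar 7: v0=C3 v1=C4 downbeat P8
  -> R1 @ bar 1 tick 0 v(0, 1): C3/G3 P5 -> D3/A3 P5 similar
  -> R4 @ bar 3 tick 2 v(0, 1): A3/B3 M2 untreated
  -> R7 @ bar 3 tick 3 v(1,): B3->A4 leap 10st
  -> R4 @ bar 5 tick 1 v(0, 1): B3/F4 TT untreated
  -> R4 @ bar 5 tick 3 v(0, 1): B3/F4 TT untreated
  -> R7 @ bar 6 tick 0 v(1,): F4->G3 leap 10st
  -> R4 @ bar 6 tick 2 v(0, 1): B2/F3 TT untreated
  -> R2 @ bar 7 tick 0 v(0, 1): B2/G3 m6 -> C3/C4 P8 similar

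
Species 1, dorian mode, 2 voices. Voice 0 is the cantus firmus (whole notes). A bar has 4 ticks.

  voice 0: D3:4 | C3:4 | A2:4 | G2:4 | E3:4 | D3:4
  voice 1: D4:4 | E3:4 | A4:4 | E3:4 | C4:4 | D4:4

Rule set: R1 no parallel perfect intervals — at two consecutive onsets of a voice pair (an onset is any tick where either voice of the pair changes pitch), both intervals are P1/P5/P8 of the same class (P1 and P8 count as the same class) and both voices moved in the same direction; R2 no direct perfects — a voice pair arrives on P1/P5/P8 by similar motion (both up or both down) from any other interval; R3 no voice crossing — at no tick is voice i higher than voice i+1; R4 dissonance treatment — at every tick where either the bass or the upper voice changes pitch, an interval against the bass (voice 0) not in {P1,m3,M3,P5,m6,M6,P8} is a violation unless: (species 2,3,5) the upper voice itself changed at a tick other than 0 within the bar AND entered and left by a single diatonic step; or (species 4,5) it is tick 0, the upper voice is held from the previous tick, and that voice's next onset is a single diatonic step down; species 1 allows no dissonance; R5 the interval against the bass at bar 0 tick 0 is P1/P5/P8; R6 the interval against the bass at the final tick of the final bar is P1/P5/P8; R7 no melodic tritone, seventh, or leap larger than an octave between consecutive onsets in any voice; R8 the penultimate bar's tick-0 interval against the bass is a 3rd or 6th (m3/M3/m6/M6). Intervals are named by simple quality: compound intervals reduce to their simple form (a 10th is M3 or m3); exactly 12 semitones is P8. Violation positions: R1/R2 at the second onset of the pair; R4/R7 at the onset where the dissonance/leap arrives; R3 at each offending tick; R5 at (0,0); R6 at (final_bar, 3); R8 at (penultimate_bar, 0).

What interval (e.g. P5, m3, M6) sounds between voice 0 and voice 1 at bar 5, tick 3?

voice 0=D3 voice 1=D4 -> P8

P8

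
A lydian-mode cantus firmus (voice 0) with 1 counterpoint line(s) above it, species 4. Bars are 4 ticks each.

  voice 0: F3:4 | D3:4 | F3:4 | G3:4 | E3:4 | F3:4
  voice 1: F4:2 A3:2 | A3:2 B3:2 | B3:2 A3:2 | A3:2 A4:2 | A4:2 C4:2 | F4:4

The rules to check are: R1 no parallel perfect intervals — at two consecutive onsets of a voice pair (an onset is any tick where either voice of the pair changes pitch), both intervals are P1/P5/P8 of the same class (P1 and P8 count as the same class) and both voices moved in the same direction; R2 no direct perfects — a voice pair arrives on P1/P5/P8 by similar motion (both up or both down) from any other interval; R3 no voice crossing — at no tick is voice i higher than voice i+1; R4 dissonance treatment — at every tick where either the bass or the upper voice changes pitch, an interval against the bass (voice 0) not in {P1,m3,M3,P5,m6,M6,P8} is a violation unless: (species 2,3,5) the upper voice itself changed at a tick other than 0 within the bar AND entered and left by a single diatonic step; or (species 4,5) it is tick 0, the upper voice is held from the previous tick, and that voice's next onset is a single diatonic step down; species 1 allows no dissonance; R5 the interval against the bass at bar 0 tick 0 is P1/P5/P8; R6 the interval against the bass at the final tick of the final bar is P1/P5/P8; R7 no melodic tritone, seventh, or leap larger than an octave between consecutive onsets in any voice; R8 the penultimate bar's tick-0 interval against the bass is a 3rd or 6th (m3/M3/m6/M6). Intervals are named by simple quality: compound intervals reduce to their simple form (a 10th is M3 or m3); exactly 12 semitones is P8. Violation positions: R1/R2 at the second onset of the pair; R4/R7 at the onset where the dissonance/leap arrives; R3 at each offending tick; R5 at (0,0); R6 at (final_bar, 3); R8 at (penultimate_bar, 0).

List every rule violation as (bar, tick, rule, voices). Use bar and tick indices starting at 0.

(3, 0, R4, (0, 1))
(3, 2, R4, (0, 1))
(4, 0, R4, (0, 1))
(4, 0, R8, (0, 1))
(5, 0, R2, (0, 1))

bar 0: v0=F3 v1=F4 downbeat P8
bar 1: v0=D3 v1=A3 downbeat P5
bar 2: v0=F3 v1=B3 downbeat TT
bar 3: v0=G3 v1=A3 downbeat M2
bar 4: v0=E3 v1=A4 downbeat P4
bar 5: v0=F3 v1=F4 downbeat P8
  -> R4 @ bar 3 tick 0 v(0, 1): G3/A3 M2 untreated
  -> R4 @ bar 3 tick 2 v(0, 1): G3/A4 M2 untreated
  -> R4 @ bar 4 tick 0 v(0, 1): E3/A4 P4 untreated
  -> R8 @ bar 4 tick 0 v(0, 1): penult P4 not 3rd/6th
  -> R2 @ bar 5 tick 0 v(0, 1): E3/C4 m6 -> F3/F4 P8 similar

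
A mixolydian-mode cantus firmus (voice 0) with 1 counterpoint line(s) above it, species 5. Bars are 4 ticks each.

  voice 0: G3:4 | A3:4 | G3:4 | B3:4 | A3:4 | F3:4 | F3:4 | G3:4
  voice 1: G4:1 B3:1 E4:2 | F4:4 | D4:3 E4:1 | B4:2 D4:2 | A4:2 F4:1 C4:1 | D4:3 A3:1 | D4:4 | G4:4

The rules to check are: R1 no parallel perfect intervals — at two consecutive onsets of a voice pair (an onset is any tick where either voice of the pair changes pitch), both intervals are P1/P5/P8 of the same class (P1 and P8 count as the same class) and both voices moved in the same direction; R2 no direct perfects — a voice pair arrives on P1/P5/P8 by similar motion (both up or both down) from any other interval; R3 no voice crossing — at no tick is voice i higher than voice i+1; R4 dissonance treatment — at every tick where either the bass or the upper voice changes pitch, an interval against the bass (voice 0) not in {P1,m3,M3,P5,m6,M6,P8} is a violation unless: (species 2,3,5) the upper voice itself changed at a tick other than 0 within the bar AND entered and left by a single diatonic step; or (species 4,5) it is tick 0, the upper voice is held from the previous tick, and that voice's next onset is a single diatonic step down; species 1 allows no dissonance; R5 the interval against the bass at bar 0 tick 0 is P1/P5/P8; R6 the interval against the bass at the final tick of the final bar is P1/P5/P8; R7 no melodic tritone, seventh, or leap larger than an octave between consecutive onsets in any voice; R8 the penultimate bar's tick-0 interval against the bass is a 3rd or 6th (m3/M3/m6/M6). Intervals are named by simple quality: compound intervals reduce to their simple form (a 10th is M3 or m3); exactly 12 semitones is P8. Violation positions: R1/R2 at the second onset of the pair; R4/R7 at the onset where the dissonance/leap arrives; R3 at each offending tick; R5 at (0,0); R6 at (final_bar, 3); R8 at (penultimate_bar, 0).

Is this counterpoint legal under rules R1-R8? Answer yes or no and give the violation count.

bar 0: v0=G3 v1=G4 (P8)
bar 1: v0=A3 v1=F4 (m6)
bar 2: v0=G3 v1=D4 (P5)
bar 3: v0=B3 v1=B4 (P8)
bar 4: v0=A3 v1=A4 (P8)
bar 5: v0=F3 v1=D4 (M6)
bar 6: v0=F3 v1=D4 (M6)
bar 7: v0=G3 v1=G4 (P8)
  R2 @ bar2.0: A3/F4 m6 -> G3/D4 P5 similar
  R2 @ bar3.0: G3/E4 M6 -> B3/B4 P8 similar
  R2 @ bar7.0: F3/D4 M6 -> G3/G4 P8 similar

No (3 violations)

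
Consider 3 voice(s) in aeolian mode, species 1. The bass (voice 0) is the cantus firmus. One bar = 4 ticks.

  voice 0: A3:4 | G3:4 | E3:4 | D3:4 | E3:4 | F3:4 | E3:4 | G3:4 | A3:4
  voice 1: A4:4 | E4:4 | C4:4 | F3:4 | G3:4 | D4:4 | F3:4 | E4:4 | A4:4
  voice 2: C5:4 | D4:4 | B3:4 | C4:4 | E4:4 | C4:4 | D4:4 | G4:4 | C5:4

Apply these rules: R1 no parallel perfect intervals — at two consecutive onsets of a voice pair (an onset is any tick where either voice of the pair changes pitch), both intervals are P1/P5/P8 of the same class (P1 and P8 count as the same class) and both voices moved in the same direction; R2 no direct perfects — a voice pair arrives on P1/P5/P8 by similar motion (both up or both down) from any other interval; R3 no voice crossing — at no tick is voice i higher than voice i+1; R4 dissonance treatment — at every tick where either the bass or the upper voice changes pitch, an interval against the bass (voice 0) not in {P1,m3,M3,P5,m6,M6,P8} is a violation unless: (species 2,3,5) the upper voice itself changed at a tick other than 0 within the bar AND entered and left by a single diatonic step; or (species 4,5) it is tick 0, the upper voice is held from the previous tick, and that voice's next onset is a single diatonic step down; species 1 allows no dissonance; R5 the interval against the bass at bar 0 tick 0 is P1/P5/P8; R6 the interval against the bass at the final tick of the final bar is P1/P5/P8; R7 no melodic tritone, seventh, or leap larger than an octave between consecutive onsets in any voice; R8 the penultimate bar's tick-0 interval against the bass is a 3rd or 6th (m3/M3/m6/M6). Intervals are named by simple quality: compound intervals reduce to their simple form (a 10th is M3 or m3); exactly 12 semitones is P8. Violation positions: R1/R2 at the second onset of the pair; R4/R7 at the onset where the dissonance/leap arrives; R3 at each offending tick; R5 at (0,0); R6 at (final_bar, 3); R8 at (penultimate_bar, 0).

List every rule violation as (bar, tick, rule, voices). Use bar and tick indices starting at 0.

bar 0: v0=A3 v1=A4 v2=C5 downbeat m3
bar 1: v0=G3 v1=E4 v2=D4 downbeat P5
bar 2: v0=E3 v1=C4 v2=B3 downbeat P5
bar 3: v0=D3 v1=F3 v2=C4 downbeat m7
bar 4: v0=E3 v1=G3 v2=E4 downbeat P8
bar 5: v0=F3 v1=D4 v2=C4 downbeat P5
bar 6: v0=E3 v1=F3 v2=D4 downbeat m7
bar 7: v0=G3 v1=E4 v2=G4 downbeat P8
bar 8: v0=A3 v1=A4 v2=C5 downbeat m3
  -> R5 @ bar 0 tick 0 v(0, 2): opens on m3
  -> R2 @ bar 1 tick 0 v(0, 2): A3/C5 m3 -> G3/D4 P5 similar
  -> R3 @ bar 1 tick 0 v(1, 2): E4 above D4
  -> R7 @ bar 1 tick 0 v(2,): C5->D4 leap 10st
  -> R3 @ bar 1 tick 1 v(1, 2): E4 above D4
  -> R3 @ bar 1 tick 2 v(1, 2): E4 above D4
  -> R3 @ bar 1 tick 3 v(1, 2): E4 above D4
  -> R1 @ bar 2 tick 0 v(0, 2): G3/D4 P5 -> E3/B3 P5 similar
  -> R3 @ bar 2 tick 0 v(1, 2): C4 above B3
  -> R3 @ bar 2 tick 1 v(1, 2): C4 above B3
  -> R3 @ bar 2 tick 2 v(1, 2): C4 above B3
  -> R3 @ bar 2 tick 3 v(1, 2): C4 above B3
  -> R4 @ bar 3 tick 0 v(0, 2): D3/C4 m7 untreated
  -> R2 @ bar 4 tick 0 v(0, 2): D3/C4 m7 -> E3/E4 P8 similar
  -> R3 @ bar 5 tick 0 v(1, 2): D4 above C4
  -> R3 @ bar 5 tick 1 v(1, 2): D4 above C4
  -> R3 @ bar 5 tick 2 v(1, 2): D4 above C4
  -> R3 @ bar 5 tick 3 v(1, 2): D4 above C4
  -> R4 @ bar 6 tick 0 v(0, 1): E3/F3 m2 untreated
  -> R4 @ bar 6 tick 0 v(0, 2): E3/D4 m7 untreated
  -> R2 @ bar 7 tick 0 v(0, 2): E3/D4 m7 -> G3/G4 P8 similar
  -> R7 @ bar 7 tick 0 v(1,): F3->E4 leap 11st
  -> R8 @ bar 7 tick 0 v(0, 2): penult P8 not 3rd/6th
  -> R2 @ bar 8 tick 0 v(0, 1): G3/E4 M6 -> A3/A4 P8 similar
  -> R6 @ bar 8 tick 3 v(0, 2): closes on m3

(0, 0, R5, (0, 2))
(1, 0, R2, (0, 2))
(1, 0, R3, (1, 2))
(1, 0, R7, (2,))
(1, 1, R3, (1, 2))
(1, 2, R3, (1, 2))
(1, 3, R3, (1, 2))
(2, 0, R1, (0, 2))
(2, 0, R3, (1, 2))
(2, 1, R3, (1, 2))
(2, 2, R3, (1, 2))
(2, 3, R3, (1, 2))
(3, 0, R4, (0, 2))
(4, 0, R2, (0, 2))
(5, 0, R3, (1, 2))
(5, 1, R3, (1, 2))
(5, 2, R3, (1, 2))
(5, 3, R3, (1, 2))
(6, 0, R4, (0, 1))
(6, 0, R4, (0, 2))
(7, 0, R2, (0, 2))
(7, 0, R7, (1,))
(7, 0, R8, (0, 2))
(8, 0, R2, (0, 1))
(8, 3, R6, (0, 2))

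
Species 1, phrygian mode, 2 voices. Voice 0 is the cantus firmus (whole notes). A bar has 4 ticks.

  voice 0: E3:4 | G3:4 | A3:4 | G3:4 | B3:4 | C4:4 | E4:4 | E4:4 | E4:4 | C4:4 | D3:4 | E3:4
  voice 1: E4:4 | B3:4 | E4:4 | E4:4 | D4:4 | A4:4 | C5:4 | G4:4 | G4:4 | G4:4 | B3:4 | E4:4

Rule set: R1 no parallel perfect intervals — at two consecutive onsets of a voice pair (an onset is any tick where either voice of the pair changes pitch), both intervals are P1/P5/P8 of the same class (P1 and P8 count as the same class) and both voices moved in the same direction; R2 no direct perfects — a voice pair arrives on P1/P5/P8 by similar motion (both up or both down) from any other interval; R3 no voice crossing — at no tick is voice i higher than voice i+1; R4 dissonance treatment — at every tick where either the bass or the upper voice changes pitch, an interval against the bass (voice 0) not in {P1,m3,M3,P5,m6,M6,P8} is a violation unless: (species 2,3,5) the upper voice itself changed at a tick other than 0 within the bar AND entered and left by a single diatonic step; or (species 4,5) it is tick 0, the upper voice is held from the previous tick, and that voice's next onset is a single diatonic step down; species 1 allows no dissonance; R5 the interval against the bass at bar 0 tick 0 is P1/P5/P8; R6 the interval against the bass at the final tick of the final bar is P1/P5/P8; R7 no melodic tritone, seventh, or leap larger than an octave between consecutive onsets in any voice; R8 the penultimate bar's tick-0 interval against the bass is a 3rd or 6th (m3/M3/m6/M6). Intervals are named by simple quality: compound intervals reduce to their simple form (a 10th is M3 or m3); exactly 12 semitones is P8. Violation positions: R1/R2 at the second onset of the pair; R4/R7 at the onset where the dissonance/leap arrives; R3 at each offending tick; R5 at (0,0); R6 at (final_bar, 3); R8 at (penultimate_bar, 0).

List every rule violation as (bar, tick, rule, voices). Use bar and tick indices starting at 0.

bar 0: v0=E3 v1=E4 downbeat P8
bar 1: v0=G3 v1=B3 downbeat M3
bar 2: v0=A3 v1=E4 downbeat P5
bar 3: v0=G3 v1=E4 downbeat M6
bar 4: v0=B3 v1=D4 downbeat m3
bar 5: v0=C4 v1=A4 downbeat M6
bar 6: v0=E4 v1=C5 downbeat m6
bar 7: v0=E4 v1=G4 downbeat m3
bar 8: v0=E4 v1=G4 downbeat m3
bar 9: v0=C4 v1=G4 downbeat P5
bar 10: v0=D3 v1=B3 downbeat M6
bar 11: v0=E3 v1=E4 downbeat P8
  -> R2 @ bar 2 tick 0 v(0, 1): G3/B3 M3 -> A3/E4 P5 similar
  -> R7 @ bar 10 tick 0 v(0,): C4->D3 leap 10st
  -> R2 @ bar 11 tick 0 v(0, 1): D3/B3 M6 -> E3/E4 P8 similar

(2, 0, R2, (0, 1))
(10, 0, R7, (0,))
(11, 0, R2, (0, 1))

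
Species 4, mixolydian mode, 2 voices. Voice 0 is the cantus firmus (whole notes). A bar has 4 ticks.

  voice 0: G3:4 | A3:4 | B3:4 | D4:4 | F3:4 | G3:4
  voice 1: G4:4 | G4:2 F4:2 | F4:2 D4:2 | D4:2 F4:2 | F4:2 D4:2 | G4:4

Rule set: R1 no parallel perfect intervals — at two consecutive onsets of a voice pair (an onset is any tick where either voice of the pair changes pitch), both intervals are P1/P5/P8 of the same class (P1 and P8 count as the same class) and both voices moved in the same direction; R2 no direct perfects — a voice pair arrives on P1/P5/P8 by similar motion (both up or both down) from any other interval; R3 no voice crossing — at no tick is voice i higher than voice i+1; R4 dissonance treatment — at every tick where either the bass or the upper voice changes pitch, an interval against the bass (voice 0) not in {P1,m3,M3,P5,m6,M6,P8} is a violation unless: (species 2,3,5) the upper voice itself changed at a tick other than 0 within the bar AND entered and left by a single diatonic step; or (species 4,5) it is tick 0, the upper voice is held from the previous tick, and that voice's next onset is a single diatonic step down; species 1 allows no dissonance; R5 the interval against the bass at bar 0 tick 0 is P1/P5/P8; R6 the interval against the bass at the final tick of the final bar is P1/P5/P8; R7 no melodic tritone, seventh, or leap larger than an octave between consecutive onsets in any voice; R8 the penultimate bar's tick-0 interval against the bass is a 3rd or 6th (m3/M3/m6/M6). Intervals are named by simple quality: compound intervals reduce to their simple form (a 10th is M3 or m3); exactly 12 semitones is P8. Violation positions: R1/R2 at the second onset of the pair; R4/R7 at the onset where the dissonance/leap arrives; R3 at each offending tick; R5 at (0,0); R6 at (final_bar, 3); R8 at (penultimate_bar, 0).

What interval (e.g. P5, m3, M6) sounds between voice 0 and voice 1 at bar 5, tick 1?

P8

voice 0=G3 voice 1=G4 -> P8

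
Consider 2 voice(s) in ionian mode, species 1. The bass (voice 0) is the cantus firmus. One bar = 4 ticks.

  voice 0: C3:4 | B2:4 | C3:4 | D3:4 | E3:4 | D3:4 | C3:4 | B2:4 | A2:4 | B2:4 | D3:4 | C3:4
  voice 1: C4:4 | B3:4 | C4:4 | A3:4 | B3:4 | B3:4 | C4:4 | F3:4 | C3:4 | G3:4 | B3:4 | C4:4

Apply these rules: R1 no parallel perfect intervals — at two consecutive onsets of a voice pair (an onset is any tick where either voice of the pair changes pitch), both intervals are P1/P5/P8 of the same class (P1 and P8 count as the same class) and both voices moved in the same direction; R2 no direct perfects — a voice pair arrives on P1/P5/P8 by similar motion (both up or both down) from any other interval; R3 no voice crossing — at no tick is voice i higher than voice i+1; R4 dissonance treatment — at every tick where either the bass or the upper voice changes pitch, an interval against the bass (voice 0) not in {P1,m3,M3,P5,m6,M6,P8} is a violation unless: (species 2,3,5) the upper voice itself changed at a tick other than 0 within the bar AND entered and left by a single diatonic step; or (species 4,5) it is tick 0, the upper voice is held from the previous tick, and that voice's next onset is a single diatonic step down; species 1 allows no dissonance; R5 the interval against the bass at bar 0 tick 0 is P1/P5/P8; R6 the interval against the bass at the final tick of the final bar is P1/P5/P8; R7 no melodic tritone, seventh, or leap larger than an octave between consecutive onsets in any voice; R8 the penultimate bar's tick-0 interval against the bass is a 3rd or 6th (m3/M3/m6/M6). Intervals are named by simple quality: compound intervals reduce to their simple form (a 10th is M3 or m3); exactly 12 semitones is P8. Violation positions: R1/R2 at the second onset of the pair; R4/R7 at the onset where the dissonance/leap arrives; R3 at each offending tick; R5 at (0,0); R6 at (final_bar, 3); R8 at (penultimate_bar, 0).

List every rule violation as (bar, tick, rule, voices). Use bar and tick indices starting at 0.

(1, 0, R1, (0, 1))
(2, 0, R1, (0, 1))
(4, 0, R1, (0, 1))
(7, 0, R4, (0, 1))

bar 0: v0=C3 v1=C4 downbeat P8
bar 1: v0=B2 v1=B3 downbeat P8
bar 2: v0=C3 v1=C4 downbeat P8
bar 3: v0=D3 v1=A3 downbeat P5
bar 4: v0=E3 v1=B3 downbeat P5
bar 5: v0=D3 v1=B3 downbeat M6
bar 6: v0=C3 v1=C4 downbeat P8
bar 7: v0=B2 v1=F3 downbeat TT
bar 8: v0=A2 v1=C3 downbeat m3
bar 9: v0=B2 v1=G3 downbeat m6
bar 10: v0=D3 v1=B3 downbeat M6
bar 11: v0=C3 v1=C4 downbeat P8
  -> R1 @ bar 1 tick 0 v(0, 1): C3/C4 P8 -> B2/B3 P8 similar
  -> R1 @ bar 2 tick 0 v(0, 1): B2/B3 P8 -> C3/C4 P8 similar
  -> R1 @ bar 4 tick 0 v(0, 1): D3/A3 P5 -> E3/B3 P5 similar
  -> R4 @ bar 7 tick 0 v(0, 1): B2/F3 TT untreated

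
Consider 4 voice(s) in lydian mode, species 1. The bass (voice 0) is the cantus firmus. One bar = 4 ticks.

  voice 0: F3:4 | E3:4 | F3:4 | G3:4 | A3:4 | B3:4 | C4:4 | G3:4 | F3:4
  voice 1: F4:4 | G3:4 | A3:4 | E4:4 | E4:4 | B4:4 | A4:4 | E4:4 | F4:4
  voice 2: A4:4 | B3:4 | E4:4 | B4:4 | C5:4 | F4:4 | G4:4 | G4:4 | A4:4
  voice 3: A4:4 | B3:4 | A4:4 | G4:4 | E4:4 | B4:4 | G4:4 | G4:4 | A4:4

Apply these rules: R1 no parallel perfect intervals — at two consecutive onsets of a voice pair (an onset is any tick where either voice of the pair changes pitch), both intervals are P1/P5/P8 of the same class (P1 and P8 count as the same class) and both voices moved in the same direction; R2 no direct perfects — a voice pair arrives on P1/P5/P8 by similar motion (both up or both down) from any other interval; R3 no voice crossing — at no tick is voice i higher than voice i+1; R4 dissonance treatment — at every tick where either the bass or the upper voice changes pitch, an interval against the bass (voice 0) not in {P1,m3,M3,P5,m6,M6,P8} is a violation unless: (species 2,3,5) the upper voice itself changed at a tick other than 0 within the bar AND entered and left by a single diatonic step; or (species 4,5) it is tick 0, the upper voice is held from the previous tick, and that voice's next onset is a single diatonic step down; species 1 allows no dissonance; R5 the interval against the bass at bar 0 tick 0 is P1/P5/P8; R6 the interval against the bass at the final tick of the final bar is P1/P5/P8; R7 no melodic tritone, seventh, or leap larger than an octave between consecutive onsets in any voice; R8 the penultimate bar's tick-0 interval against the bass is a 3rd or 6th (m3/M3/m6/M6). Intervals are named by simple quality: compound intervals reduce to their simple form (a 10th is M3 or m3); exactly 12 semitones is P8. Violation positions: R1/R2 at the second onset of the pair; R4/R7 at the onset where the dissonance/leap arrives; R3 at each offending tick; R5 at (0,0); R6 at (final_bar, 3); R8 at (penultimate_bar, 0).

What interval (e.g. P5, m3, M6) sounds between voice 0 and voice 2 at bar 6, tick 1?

P5

voice 0=C4 voice 2=G4 -> P5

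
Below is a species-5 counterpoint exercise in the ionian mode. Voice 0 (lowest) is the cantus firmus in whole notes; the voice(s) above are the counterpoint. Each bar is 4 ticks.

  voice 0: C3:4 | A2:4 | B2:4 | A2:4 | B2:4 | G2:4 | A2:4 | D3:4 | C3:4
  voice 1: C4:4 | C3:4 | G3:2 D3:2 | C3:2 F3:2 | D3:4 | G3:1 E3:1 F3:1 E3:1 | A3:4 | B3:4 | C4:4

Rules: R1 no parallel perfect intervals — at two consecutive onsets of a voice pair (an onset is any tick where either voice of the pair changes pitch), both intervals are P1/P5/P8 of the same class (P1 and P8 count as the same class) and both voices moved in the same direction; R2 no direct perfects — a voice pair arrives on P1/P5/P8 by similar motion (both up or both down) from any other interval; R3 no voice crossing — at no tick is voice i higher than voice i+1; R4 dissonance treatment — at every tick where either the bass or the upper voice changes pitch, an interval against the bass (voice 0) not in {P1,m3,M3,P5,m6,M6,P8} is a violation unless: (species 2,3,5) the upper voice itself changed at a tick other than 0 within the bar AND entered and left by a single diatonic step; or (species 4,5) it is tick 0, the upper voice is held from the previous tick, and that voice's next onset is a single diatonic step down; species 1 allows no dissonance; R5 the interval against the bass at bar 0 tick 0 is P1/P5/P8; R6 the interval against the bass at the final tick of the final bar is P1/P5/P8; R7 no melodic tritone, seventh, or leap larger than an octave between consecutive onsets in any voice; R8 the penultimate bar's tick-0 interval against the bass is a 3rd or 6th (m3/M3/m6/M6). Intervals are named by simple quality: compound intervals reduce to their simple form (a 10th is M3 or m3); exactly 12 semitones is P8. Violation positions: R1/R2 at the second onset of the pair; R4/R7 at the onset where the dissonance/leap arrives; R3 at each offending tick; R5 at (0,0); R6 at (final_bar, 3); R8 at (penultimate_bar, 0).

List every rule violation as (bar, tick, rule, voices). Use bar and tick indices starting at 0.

bar 0: v0=C3 v1=C4 downbeat P8
bar 1: v0=A2 v1=C3 downbeat m3
bar 2: v0=B2 v1=G3 downbeat m6
bar 3: v0=A2 v1=C3 downbeat m3
bar 4: v0=B2 v1=D3 downbeat m3
bar 5: v0=G2 v1=G3 downbeat P8
bar 6: v0=A2 v1=A3 downbeat P8
bar 7: v0=D3 v1=B3 downbeat M6
bar 8: v0=C3 v1=C4 downbeat P8
  -> R2 @ bar 6 tick 0 v(0, 1): G2/E3 M6 -> A2/A3 P8 similar

(6, 0, R2, (0, 1))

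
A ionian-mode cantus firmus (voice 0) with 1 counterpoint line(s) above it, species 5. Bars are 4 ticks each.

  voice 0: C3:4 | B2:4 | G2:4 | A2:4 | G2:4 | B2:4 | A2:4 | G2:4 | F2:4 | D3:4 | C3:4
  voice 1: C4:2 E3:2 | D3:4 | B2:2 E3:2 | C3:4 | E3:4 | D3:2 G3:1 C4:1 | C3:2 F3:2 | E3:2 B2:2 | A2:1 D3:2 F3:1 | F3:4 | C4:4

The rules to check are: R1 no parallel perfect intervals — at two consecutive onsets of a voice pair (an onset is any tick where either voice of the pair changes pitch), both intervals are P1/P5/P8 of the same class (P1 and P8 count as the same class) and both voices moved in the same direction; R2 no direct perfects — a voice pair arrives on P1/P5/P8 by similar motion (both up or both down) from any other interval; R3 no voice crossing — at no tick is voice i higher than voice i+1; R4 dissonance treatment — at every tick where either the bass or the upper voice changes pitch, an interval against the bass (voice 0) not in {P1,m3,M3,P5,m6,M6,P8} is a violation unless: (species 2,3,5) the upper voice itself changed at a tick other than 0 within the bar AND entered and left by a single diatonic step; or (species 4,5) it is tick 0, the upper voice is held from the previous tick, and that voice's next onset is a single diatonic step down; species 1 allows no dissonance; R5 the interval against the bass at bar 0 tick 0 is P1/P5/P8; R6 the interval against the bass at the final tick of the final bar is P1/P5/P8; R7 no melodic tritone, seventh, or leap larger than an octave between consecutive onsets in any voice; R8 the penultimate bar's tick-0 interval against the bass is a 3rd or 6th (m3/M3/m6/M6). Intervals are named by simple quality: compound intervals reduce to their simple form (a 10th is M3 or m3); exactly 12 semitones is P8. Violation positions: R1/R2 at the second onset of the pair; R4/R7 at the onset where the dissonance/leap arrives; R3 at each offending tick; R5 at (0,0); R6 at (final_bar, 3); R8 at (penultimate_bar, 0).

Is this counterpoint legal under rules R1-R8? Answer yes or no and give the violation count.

bar 0: v0=C3 v1=C4 (P8)
bar 1: v0=B2 v1=D3 (m3)
bar 2: v0=G2 v1=B2 (M3)
bar 3: v0=A2 v1=C3 (m3)
bar 4: v0=G2 v1=E3 (M6)
bar 5: v0=B2 v1=D3 (m3)
bar 6: v0=A2 v1=C3 (m3)
bar 7: v0=G2 v1=E3 (M6)
bar 8: v0=F2 v1=A2 (M3)
bar 9: v0=D3 v1=F3 (m3)
bar 10: v0=C3 v1=C4 (P8)
  R4 @ bar5.3: B2/C4 m2 untreated

No (1 violations)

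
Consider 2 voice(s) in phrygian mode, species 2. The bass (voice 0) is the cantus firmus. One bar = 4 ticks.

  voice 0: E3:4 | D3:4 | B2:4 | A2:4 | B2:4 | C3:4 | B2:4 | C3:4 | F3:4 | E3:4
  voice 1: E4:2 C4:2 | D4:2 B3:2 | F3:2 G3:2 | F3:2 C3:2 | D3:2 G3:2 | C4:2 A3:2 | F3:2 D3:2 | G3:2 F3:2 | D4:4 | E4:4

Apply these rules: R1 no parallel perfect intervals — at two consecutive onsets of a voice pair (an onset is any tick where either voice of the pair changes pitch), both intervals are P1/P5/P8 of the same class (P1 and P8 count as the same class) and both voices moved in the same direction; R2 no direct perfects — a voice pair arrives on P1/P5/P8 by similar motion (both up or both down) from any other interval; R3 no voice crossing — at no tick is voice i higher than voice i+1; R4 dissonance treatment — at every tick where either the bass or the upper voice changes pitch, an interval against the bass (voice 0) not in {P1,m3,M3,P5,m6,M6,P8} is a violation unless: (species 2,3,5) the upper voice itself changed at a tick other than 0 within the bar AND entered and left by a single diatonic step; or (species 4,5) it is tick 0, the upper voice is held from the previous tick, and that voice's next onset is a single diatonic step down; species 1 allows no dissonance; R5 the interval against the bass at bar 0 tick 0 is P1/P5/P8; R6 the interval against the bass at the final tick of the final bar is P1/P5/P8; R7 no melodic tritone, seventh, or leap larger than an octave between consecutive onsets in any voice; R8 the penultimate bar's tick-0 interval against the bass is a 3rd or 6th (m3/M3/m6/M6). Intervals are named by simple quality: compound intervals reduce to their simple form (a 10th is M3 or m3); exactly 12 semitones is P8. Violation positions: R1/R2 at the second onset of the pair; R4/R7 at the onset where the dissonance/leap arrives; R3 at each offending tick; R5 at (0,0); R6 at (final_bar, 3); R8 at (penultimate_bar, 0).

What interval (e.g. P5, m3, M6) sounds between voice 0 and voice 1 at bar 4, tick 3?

m6

voice 0=B2 voice 1=G3 -> m6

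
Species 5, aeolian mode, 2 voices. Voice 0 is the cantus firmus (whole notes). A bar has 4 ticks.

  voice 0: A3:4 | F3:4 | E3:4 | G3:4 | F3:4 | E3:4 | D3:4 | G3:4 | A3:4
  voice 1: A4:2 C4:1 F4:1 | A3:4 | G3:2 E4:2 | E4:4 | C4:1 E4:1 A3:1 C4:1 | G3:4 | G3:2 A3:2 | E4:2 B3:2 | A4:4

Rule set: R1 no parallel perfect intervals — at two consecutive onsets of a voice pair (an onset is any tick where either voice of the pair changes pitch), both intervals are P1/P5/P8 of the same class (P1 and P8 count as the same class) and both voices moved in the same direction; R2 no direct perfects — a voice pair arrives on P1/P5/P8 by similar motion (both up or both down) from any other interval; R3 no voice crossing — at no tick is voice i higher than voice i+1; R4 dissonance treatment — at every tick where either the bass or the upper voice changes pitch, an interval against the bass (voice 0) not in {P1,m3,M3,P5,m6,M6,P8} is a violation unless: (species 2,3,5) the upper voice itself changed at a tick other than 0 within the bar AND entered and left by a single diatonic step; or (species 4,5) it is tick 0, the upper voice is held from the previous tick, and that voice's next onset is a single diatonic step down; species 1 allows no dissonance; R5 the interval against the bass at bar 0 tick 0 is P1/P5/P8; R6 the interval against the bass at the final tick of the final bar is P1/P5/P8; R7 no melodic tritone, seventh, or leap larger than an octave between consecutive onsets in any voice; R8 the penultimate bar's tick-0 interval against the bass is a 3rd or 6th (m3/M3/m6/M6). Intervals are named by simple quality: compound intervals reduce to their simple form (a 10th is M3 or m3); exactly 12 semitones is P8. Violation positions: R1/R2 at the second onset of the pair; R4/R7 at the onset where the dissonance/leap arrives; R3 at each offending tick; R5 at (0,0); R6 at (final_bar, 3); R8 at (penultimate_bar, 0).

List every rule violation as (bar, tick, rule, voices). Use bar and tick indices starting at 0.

bar 0: v0=A3 v1=A4 downbeat P8
bar 1: v0=F3 v1=A3 downbeat M3
bar 2: v0=E3 v1=G3 downbeat m3
bar 3: v0=G3 v1=E4 downbeat M6
bar 4: v0=F3 v1=C4 downbeat P5
bar 5: v0=E3 v1=G3 downbeat m3
bar 6: v0=D3 v1=G3 downbeat P4
bar 7: v0=G3 v1=E4 downbeat M6
bar 8: v0=A3 v1=A4 downbeat P8
  -> R2 @ bar 4 tick 0 v(0, 1): G3/E4 M6 -> F3/C4 P5 similar
  -> R4 @ bar 4 tick 1 v(0, 1): F3/E4 M7 untreated
  -> R4 @ bar 6 tick 0 v(0, 1): D3/G3 P4 untreated
  -> R2 @ bar 8 tick 0 v(0, 1): G3/B3 M3 -> A3/A4 P8 similar
  -> R7 @ bar 8 tick 0 v(1,): B3->A4 leap 10st

(4, 0, R2, (0, 1))
(4, 1, R4, (0, 1))
(6, 0, R4, (0, 1))
(8, 0, R2, (0, 1))
(8, 0, R7, (1,))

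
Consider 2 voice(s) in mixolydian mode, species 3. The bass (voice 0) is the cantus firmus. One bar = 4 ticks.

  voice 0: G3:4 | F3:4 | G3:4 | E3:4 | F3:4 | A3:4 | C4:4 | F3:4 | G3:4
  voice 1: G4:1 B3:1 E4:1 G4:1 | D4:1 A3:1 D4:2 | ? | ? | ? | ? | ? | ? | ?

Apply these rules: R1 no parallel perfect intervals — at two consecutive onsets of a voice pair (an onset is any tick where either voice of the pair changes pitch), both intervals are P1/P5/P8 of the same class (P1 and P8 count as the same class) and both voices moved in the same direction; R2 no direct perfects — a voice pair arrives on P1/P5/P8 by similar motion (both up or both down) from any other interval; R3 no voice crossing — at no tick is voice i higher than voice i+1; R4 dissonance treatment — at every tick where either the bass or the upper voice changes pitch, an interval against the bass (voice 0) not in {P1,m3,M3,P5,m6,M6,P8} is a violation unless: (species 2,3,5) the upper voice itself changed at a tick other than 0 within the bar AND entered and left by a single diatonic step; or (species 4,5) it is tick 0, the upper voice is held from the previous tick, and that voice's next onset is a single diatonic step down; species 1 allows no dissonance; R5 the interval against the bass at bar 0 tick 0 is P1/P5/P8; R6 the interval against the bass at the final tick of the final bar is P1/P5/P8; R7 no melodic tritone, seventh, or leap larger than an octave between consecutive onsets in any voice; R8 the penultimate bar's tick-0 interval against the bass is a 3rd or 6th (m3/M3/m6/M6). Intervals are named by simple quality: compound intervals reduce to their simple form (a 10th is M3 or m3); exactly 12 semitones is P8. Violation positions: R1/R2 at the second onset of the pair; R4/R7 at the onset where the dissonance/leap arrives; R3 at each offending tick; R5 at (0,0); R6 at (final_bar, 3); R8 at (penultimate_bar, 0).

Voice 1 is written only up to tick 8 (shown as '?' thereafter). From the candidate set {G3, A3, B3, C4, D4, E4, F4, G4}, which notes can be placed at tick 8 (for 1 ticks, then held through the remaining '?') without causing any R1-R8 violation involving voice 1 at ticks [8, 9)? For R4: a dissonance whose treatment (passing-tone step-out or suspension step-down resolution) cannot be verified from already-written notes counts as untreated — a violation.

{B3, D4, E4, G3}

G3: legal
A3: violates R4
B3: legal
C4: violates R4
D4: legal
E4: legal
F4: violates R4
G4: violates R2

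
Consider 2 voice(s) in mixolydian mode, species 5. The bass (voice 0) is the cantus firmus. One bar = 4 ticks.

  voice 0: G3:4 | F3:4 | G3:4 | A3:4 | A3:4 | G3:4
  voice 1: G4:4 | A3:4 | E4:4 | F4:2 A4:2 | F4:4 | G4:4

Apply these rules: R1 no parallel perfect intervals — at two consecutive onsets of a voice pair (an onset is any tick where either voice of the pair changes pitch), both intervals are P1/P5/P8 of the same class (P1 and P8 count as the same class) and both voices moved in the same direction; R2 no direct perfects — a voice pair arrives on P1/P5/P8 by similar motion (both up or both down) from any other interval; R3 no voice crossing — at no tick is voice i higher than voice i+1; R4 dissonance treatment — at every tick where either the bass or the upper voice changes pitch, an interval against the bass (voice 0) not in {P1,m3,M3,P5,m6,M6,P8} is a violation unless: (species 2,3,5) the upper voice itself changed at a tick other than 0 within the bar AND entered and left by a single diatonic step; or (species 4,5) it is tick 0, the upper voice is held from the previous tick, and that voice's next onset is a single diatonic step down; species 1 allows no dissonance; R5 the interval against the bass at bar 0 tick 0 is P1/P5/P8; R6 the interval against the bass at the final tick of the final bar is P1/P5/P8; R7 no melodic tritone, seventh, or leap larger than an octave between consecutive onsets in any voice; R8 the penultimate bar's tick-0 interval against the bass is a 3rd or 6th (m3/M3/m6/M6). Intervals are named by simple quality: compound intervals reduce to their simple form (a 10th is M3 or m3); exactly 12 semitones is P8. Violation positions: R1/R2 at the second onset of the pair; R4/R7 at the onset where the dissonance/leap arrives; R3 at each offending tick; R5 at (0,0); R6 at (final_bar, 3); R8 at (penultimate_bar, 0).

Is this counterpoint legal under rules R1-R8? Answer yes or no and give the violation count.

No (1 violations)

bar 0: v0=G3 v1=G4 (P8)
bar 1: v0=F3 v1=A3 (M3)
bar 2: v0=G3 v1=E4 (M6)
bar 3: v0=A3 v1=F4 (m6)
bar 4: v0=A3 v1=F4 (m6)
bar 5: v0=G3 v1=G4 (P8)
  R7 @ bar1.0: G4->A3 leap 10st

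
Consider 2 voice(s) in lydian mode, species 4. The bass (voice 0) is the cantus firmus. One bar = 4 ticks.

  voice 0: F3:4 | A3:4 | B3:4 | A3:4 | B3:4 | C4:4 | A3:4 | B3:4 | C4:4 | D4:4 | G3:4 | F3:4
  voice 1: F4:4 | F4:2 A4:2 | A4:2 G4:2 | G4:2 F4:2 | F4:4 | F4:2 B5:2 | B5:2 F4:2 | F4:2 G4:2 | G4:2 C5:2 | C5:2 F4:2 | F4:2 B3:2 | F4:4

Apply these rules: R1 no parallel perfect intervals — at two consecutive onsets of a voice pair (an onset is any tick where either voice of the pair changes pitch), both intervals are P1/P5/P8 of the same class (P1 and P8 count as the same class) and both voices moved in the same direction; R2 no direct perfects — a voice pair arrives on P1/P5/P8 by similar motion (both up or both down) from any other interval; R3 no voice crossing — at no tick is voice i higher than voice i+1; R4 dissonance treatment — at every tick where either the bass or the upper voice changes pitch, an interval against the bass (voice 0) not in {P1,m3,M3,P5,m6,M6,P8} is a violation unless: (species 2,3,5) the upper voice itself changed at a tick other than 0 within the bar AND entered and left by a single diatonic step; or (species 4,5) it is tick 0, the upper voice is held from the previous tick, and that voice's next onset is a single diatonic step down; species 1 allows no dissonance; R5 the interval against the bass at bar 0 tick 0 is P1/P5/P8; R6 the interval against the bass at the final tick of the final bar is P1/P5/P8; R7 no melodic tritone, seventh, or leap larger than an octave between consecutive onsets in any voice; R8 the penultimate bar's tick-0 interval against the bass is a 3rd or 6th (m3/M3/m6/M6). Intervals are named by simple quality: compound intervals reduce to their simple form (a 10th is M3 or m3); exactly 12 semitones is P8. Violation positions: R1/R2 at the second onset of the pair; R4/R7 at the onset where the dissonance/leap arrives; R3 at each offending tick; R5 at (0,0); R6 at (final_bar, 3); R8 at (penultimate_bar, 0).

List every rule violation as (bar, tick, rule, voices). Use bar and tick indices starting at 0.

(4, 0, R4, (0, 1))
(5, 0, R4, (0, 1))
(5, 2, R4, (0, 1))
(5, 2, R7, (1,))
(6, 0, R4, (0, 1))
(6, 2, R7, (1,))
(7, 0, R4, (0, 1))
(9, 0, R4, (0, 1))
(10, 0, R4, (0, 1))
(10, 0, R8, (0, 1))
(10, 2, R7, (1,))
(11, 0, R7, (1,))

bar 0: v0=F3 v1=F4 downbeat P8
bar 1: v0=A3 v1=F4 downbeat m6
bar 2: v0=B3 v1=A4 downbeat m7
bar 3: v0=A3 v1=G4 downbeat m7
bar 4: v0=B3 v1=F4 downbeat TT
bar 5: v0=C4 v1=F4 downbeat P4
bar 6: v0=A3 v1=B5 downbeat M2
bar 7: v0=B3 v1=F4 downbeat TT
bar 8: v0=C4 v1=G4 downbeat P5
bar 9: v0=D4 v1=C5 downbeat m7
bar 10: v0=G3 v1=F4 downbeat m7
bar 11: v0=F3 v1=F4 downbeat P8
  -> R4 @ bar 4 tick 0 v(0, 1): B3/F4 TT untreated
  -> R4 @ bar 5 tick 0 v(0, 1): C4/F4 P4 untreated
  -> R4 @ bar 5 tick 2 v(0, 1): C4/B5 M7 untreated
  -> R7 @ bar 5 tick 2 v(1,): F4->B5 leap 18st
  -> R4 @ bar 6 tick 0 v(0, 1): A3/B5 M2 untreated
  -> R7 @ bar 6 tick 2 v(1,): B5->F4 leap 18st
  -> R4 @ bar 7 tick 0 v(0, 1): B3/F4 TT untreated
  -> R4 @ bar 9 tick 0 v(0, 1): D4/C5 m7 untreated
  -> R4 @ bar 10 tick 0 v(0, 1): G3/F4 m7 untreated
  -> R8 @ bar 10 tick 0 v(0, 1): penult m7 not 3rd/6th
  -> R7 @ bar 10 tick 2 v(1,): F4->B3 leap 6st
  -> R7 @ bar 11 tick 0 v(1,): B3->F4 leap 6st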